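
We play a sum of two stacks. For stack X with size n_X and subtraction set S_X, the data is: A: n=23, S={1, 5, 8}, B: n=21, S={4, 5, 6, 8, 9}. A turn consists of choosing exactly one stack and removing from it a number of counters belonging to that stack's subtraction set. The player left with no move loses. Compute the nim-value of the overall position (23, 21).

0

Stack A, S = {1, 5, 8}:
G(0) = 0
G(1) = mex{0} = 1
G(2) = mex{1} = 0
G(3) = mex{0} = 1
G(4) = mex{1} = 0
G(5) = mex{0,0} = 1
G(6) = mex{1,1} = 0
G(7) = mex{0,0} = 1
G(8) = mex{1,1,0} = 2
G(9) = mex{2,0,1} = 3
G(10) = mex{3,1,0} = 2
G(11) = mex{2,0,1} = 3
G(12) = mex{3,1,0} = 2
G(13) = mex{2,2,1} = 0
G(14) = mex{0,3,0} = 1
G(15) = mex{1,2,1} = 0
G(16) = mex{0,3,2} = 1
G(17) = mex{1,2,3} = 0
G(18) = mex{0,0,2} = 1
G(19) = mex{1,1,3} = 0
G(20) = mex{0,0,2} = 1
G(21) = mex{1,1,0} = 2
G(22) = mex{2,0,1} = 3
G(23) = mex{3,1,0} = 2
G_A(23) = 2.
Stack B, S = {4, 5, 6, 8, 9}:
G(0) = 0
G(1) = mex{} = 0
G(2) = mex{} = 0
G(3) = mex{} = 0
G(4) = mex{0} = 1
G(5) = mex{0,0} = 1
G(6) = mex{0,0,0} = 1
G(7) = mex{0,0,0} = 1
G(8) = mex{1,0,0,0} = 2
G(9) = mex{1,1,0,0,0} = 2
G(10) = mex{1,1,1,0,0} = 2
G(11) = mex{1,1,1,0,0} = 2
G(12) = mex{2,1,1,1,0} = 3
G(13) = mex{2,2,1,1,1} = 0
G(14) = mex{2,2,2,1,1} = 0
G(15) = mex{2,2,2,1,1} = 0
G(16) = mex{3,2,2,2,1} = 0
G(17) = mex{0,3,2,2,2} = 1
G(18) = mex{0,0,3,2,2} = 1
G(19) = mex{0,0,0,2,2} = 1
G(20) = mex{0,0,0,3,2} = 1
G(21) = mex{1,0,0,0,3} = 2
G_B(21) = 2.
Combined Grundy value = 2 ⊕ 2 = 0.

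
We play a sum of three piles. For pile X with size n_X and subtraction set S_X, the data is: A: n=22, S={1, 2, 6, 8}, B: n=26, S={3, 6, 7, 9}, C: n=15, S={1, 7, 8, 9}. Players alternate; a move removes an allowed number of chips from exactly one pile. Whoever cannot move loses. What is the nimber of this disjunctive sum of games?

Pile A, S = {1, 2, 6, 8}:
G(0) = 0
G(1) = mex{0} = 1
G(2) = mex{1,0} = 2
G(3) = mex{2,1} = 0
G(4) = mex{0,2} = 1
G(5) = mex{1,0} = 2
G(6) = mex{2,1,0} = 3
G(7) = mex{3,2,1} = 0
G(8) = mex{0,3,2,0} = 1
G(9) = mex{1,0,0,1} = 2
G(10) = mex{2,1,1,2} = 0
G(11) = mex{0,2,2,0} = 1
G(12) = mex{1,0,3,1} = 2
G(13) = mex{2,1,0,2} = 3
G(14) = mex{3,2,1,3} = 0
G(15) = mex{0,3,2,0} = 1
G(16) = mex{1,0,0,1} = 2
G(17) = mex{2,1,1,2} = 0
G(18) = mex{0,2,2,0} = 1
G(19) = mex{1,0,3,1} = 2
G(20) = mex{2,1,0,2} = 3
G(21) = mex{3,2,1,3} = 0
G(22) = mex{0,3,2,0} = 1
G_A(22) = 1.
Pile B, S = {3, 6, 7, 9}:
n :  0  1  2  3  4  5  6  7  8  9 10 11 12 13 14 15 16 17 18 19 20 21 22 23 24 25 26
G :  0  0  0  1  1  1  2  2  2  3  3  3  0  0  0  1  1  1  2  2  2  3  3  3  0  0  0
G_B(26) = 0.
Pile C, S = {1, 7, 8, 9}:
G(0) = 0
G(1) = mex{0} = 1
G(2) = mex{1} = 0
G(3) = mex{0} = 1
G(4) = mex{1} = 0
G(5) = mex{0} = 1
G(6) = mex{1} = 0
G(7) = mex{0,0} = 1
G(8) = mex{1,1,0} = 2
G(9) = mex{2,0,1,0} = 3
G(10) = mex{3,1,0,1} = 2
G(11) = mex{2,0,1,0} = 3
G(12) = mex{3,1,0,1} = 2
G(13) = mex{2,0,1,0} = 3
G(14) = mex{3,1,0,1} = 2
G(15) = mex{2,2,1,0} = 3
G_C(15) = 3.
Combined Grundy value = 1 ⊕ 0 ⊕ 3 = 2.

2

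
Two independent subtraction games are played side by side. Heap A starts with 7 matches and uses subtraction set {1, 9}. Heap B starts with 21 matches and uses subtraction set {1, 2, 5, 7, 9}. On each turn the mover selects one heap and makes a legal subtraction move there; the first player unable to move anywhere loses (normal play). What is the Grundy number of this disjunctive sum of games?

0

Heap A, S = {1, 9}:
G(0) = 0
G(1) = mex{0} = 1
G(2) = mex{1} = 0
G(3) = mex{0} = 1
G(4) = mex{1} = 0
G(5) = mex{0} = 1
G(6) = mex{1} = 0
G(7) = mex{0} = 1
G_A(7) = 1.
Heap B, S = {1, 2, 5, 7, 9}:
G(0) = 0
G(1) = mex{0} = 1
G(2) = mex{1,0} = 2
G(3) = mex{2,1} = 0
G(4) = mex{0,2} = 1
G(5) = mex{1,0,0} = 2
G(6) = mex{2,1,1} = 0
G(7) = mex{0,2,2,0} = 1
G(8) = mex{1,0,0,1} = 2
G(9) = mex{2,1,1,2,0} = 3
G(10) = mex{3,2,2,0,1} = 4
G(11) = mex{4,3,0,1,2} = 5
G(12) = mex{5,4,1,2,0} = 3
G(13) = mex{3,5,2,0,1} = 4
G(14) = mex{4,3,3,1,2} = 0
G(15) = mex{0,4,4,2,0} = 1
G(16) = mex{1,0,5,3,1} = 2
G(17) = mex{2,1,3,4,2} = 0
G(18) = mex{0,2,4,5,3} = 1
G(19) = mex{1,0,0,3,4} = 2
G(20) = mex{2,1,1,4,5} = 0
G(21) = mex{0,2,2,0,3} = 1
G_B(21) = 1.
Combined Grundy value = 1 ⊕ 1 = 0.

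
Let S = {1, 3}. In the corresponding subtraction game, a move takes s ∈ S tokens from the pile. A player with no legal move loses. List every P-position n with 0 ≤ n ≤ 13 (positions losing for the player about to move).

n :  0  1  2  3  4  5  6  7  8  9 10 11 12 13
G :  0  1  0  1  0  1  0  1  0  1  0  1  0  1
P-positions are exactly the n with G(n) = 0.

0, 2, 4, 6, 8, 10, 12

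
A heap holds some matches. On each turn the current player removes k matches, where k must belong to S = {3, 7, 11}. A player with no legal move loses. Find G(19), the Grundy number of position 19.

G(0) = 0
G(1) = mex{} = 0
G(2) = mex{} = 0
G(3) = mex{0} = 1
G(4) = mex{0} = 1
G(5) = mex{0} = 1
G(6) = mex{1} = 0
G(7) = mex{1,0} = 2
G(8) = mex{1,0} = 2
G(9) = mex{0,0} = 1
G(10) = mex{2,1} = 0
G(11) = mex{2,1,0} = 3
G(12) = mex{1,1,0} = 2
G(13) = mex{0,0,0} = 1
G(14) = mex{3,2,1} = 0
G(15) = mex{2,2,1} = 0
G(16) = mex{1,1,1} = 0
G(17) = mex{0,0,0} = 1
G(18) = mex{0,3,2} = 1
G(19) = mex{0,2,2} = 1

1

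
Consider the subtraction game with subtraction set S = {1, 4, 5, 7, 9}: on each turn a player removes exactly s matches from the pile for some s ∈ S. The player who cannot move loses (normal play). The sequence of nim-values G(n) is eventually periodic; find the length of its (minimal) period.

G(0) = 0
G(1) = mex{0} = 1
G(2) = mex{1} = 0
G(3) = mex{0} = 1
G(4) = mex{1,0} = 2
G(5) = mex{2,1,0} = 3
G(6) = mex{3,0,1} = 2
G(7) = mex{2,1,0,0} = 3
G(8) = mex{3,2,1,1} = 0
G(9) = mex{0,3,2,0,0} = 1
G(10) = mex{1,2,3,1,1} = 0
G(11) = mex{0,3,2,2,0} = 1
G(12) = mex{1,0,3,3,1} = 2
G(13) = mex{2,1,0,2,2} = 3
G(14) = mex{3,0,1,3,3} = 2
G(15) = mex{2,1,0,0,2} = 3
G(16) = mex{3,2,1,1,3} = 0
G(17) = mex{0,3,2,0,0} = 1
G(18) = mex{1,2,3,1,1} = 0
G(n+8) = G(n) holds for n = 0,…,8 (a full window of length max(S) = 9), so the sequence is purely periodic with period 8.

8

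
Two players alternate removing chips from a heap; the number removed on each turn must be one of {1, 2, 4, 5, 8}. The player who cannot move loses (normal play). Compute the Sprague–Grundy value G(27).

n :  0  1  2  3  4  5  6  7  8  9 10 11 12 13 14 15 16 17 18 19 20 21 22 23 24 25 26 27
G :  0  1  2  0  1  2  0  1  2  0  1  2  0  1  2  0  1  2  0  1  2  0  1  2  0  1  2  0

0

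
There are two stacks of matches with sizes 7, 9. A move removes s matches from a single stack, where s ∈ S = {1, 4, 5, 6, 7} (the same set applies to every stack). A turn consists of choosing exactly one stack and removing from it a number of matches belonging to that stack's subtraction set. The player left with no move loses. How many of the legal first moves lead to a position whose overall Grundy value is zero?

All stacks use S = {1, 4, 5, 6, 7}:
G(0) = 0
G(1) = mex{0} = 1
G(2) = mex{1} = 0
G(3) = mex{0} = 1
G(4) = mex{1,0} = 2
G(5) = mex{2,1,0} = 3
G(6) = mex{3,0,1,0} = 2
G(7) = mex{2,1,0,1,0} = 3
G(8) = mex{3,2,1,0,1} = 4
G(9) = mex{4,3,2,1,0} = 5
Stack A: G(7) = 3.
Stack B: G(9) = 5.
Combined Grundy value = 3 ⊕ 5 = 6.
A winning move leaves total XOR = 0, i.e. changes one component's Grundy value g to g ⊕ X where X is the current total.
Stack A: need g' = 3⊕6 = 5. Options: 7−1→G=2, 7−4→G=1, 7−5→G=0, 7−6→G=1, 7−7→G=0. Hits: 0.
Stack B: need g' = 5⊕6 = 3. Options: 9−1→G=4, 9−4→G=3, 9−5→G=2, 9−6→G=1, 9−7→G=0. Hits: 1.

1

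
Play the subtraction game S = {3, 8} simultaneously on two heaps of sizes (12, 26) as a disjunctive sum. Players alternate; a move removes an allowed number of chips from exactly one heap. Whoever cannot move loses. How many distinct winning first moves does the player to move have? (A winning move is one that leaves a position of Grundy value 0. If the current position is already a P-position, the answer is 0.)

4

All heaps use S = {3, 8}:
G(0) = 0
G(1) = mex{} = 0
G(2) = mex{} = 0
G(3) = mex{0} = 1
G(4) = mex{0} = 1
G(5) = mex{0} = 1
G(6) = mex{1} = 0
G(7) = mex{1} = 0
G(8) = mex{1,0} = 2
G(9) = mex{0,0} = 1
G(10) = mex{0,0} = 1
G(11) = mex{2,1} = 0
G(12) = mex{1,1} = 0
G(13) = mex{1,1} = 0
G(14) = mex{0,0} = 1
G(15) = mex{0,0} = 1
G(16) = mex{0,2} = 1
G(17) = mex{1,1} = 0
G(18) = mex{1,1} = 0
G(19) = mex{1,0} = 2
G(20) = mex{0,0} = 1
G(21) = mex{0,0} = 1
G(22) = mex{2,1} = 0
G(23) = mex{1,1} = 0
G(24) = mex{1,1} = 0
G(25) = mex{0,0} = 1
G(26) = mex{0,0} = 1
Heap A: G(12) = 0.
Heap B: G(26) = 1.
Combined Grundy value = 0 ⊕ 1 = 1.
A winning move leaves total XOR = 0, i.e. changes one component's Grundy value g to g ⊕ X where X is the current total.
Heap A: need g' = 0⊕1 = 1. Options: 12−3→G=1, 12−8→G=1. Hits: 2.
Heap B: need g' = 1⊕1 = 0. Options: 26−3→G=0, 26−8→G=0. Hits: 2.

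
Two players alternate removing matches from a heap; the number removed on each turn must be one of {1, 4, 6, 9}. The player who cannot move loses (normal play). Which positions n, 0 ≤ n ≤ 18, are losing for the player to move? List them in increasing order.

n :  0  1  2  3  4  5  6  7  8  9 10 11 12 13 14 15 16 17 18
G :  0  1  0  1  2  0  1  0  1  2  0  1  0  1  2  0  1  0  1
P-positions are exactly the n with G(n) = 0.

0, 2, 5, 7, 10, 12, 15, 17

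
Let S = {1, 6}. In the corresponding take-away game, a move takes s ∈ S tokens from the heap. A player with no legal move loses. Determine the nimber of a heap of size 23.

n :  0  1  2  3  4  5  6  7  8  9 10 11 12 13 14 15 16 17 18 19 20 21 22 23
G :  0  1  0  1  0  1  2  0  1  0  1  0  1  2  0  1  0  1  0  1  2  0  1  0

0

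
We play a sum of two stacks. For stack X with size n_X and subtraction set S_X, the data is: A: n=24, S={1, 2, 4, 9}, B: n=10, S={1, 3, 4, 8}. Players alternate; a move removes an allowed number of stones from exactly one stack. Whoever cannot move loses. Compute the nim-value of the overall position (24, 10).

Stack A, S = {1, 2, 4, 9}:
n :  0  1  2  3  4  5  6  7  8  9 10 11 12 13 14 15 16 17 18 19 20 21 22 23 24
G :  0  1  2  0  1  2  0  1  2  3  4  0  1  2  0  1  2  0  1  2  3  4  0  1  2
G_A(24) = 2.
Stack B, S = {1, 3, 4, 8}:
n :  0  1  2  3  4  5  6  7  8  9 10
G :  0  1  0  1  2  3  2  0  1  0  1
G_B(10) = 1.
Combined Grundy value = 2 ⊕ 1 = 3.

3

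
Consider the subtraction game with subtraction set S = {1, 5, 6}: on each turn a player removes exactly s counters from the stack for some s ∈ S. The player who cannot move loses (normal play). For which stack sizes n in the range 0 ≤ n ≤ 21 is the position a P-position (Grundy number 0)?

G(0) = 0
G(1) = mex{0} = 1
G(2) = mex{1} = 0
G(3) = mex{0} = 1
G(4) = mex{1} = 0
G(5) = mex{0,0} = 1
G(6) = mex{1,1,0} = 2
G(7) = mex{2,0,1} = 3
G(8) = mex{3,1,0} = 2
G(9) = mex{2,0,1} = 3
G(10) = mex{3,1,0} = 2
G(11) = mex{2,2,1} = 0
G(12) = mex{0,3,2} = 1
G(13) = mex{1,2,3} = 0
G(14) = mex{0,3,2} = 1
G(15) = mex{1,2,3} = 0
G(16) = mex{0,0,2} = 1
G(17) = mex{1,1,0} = 2
G(18) = mex{2,0,1} = 3
G(19) = mex{3,1,0} = 2
G(20) = mex{2,0,1} = 3
G(21) = mex{3,1,0} = 2
P-positions are exactly the n with G(n) = 0.

0, 2, 4, 11, 13, 15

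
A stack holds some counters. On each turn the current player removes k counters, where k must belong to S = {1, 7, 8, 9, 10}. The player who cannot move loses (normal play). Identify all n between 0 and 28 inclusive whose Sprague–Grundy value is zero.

0, 2, 4, 6, 17, 19, 21, 23

n :  0  1  2  3  4  5  6  7  8  9 10 11 12 13 14 15 16 17 18 19 20 21 22 23 24 25 26 27 28
G :  0  1  0  1  0  1  0  1  2  3  2  3  2  3  2  3  4  0  1  0  1  0  1  0  1  2  3  2  3
P-positions are exactly the n with G(n) = 0.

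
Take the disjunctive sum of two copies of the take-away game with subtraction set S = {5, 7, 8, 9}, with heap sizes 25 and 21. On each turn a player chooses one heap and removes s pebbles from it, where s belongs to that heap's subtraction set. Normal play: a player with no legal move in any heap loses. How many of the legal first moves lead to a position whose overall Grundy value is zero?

All heaps use S = {5, 7, 8, 9}:
G(0) = 0
G(1) = mex{} = 0
G(2) = mex{} = 0
G(3) = mex{} = 0
G(4) = mex{} = 0
G(5) = mex{0} = 1
G(6) = mex{0} = 1
G(7) = mex{0,0} = 1
G(8) = mex{0,0,0} = 1
G(9) = mex{0,0,0,0} = 1
G(10) = mex{1,0,0,0} = 2
G(11) = mex{1,0,0,0} = 2
G(12) = mex{1,1,0,0} = 2
G(13) = mex{1,1,1,0} = 2
G(14) = mex{1,1,1,1} = 0
G(15) = mex{2,1,1,1} = 0
G(16) = mex{2,1,1,1} = 0
G(17) = mex{2,2,1,1} = 0
G(18) = mex{2,2,2,1} = 0
G(19) = mex{0,2,2,2} = 1
G(20) = mex{0,2,2,2} = 1
G(21) = mex{0,0,2,2} = 1
G(22) = mex{0,0,0,2} = 1
G(23) = mex{0,0,0,0} = 1
G(24) = mex{1,0,0,0} = 2
G(25) = mex{1,0,0,0} = 2
Heap A: G(25) = 2.
Heap B: G(21) = 1.
Combined Grundy value = 2 ⊕ 1 = 3.
A winning move leaves total XOR = 0, i.e. changes one component's Grundy value g to g ⊕ X where X is the current total.
Heap A: need g' = 2⊕3 = 1. Options: 25−5→G=1, 25−7→G=0, 25−8→G=0, 25−9→G=0. Hits: 1.
Heap B: need g' = 1⊕3 = 2. Options: 21−5→G=0, 21−7→G=0, 21−8→G=2, 21−9→G=2. Hits: 2.

3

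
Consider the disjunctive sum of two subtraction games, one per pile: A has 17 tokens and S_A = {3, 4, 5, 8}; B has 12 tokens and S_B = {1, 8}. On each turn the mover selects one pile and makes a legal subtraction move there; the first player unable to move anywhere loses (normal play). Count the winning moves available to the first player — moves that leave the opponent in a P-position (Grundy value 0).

Pile A, S = {3, 4, 5, 8}:
n :  0  1  2  3  4  5  6  7  8  9 10 11 12 13 14 15 16 17
G :  0  0  0  1  1  1  2  2  2  3  3  0  0  0  1  1  1  2
G_A(17) = 2.
Pile B, S = {1, 8}:
G(0) = 0
G(1) = mex{0} = 1
G(2) = mex{1} = 0
G(3) = mex{0} = 1
G(4) = mex{1} = 0
G(5) = mex{0} = 1
G(6) = mex{1} = 0
G(7) = mex{0} = 1
G(8) = mex{1,0} = 2
G(9) = mex{2,1} = 0
G(10) = mex{0,0} = 1
G(11) = mex{1,1} = 0
G(12) = mex{0,0} = 1
G_B(12) = 1.
Combined Grundy value = 2 ⊕ 1 = 3.
A winning move leaves total XOR = 0, i.e. changes one component's Grundy value g to g ⊕ X where X is the current total.
Pile A: need g' = 2⊕3 = 1. Options: 17−3→G=1, 17−4→G=0, 17−5→G=0, 17−8→G=3. Hits: 1.
Pile B: need g' = 1⊕3 = 2. Options: 12−1→G=0, 12−8→G=0. Hits: 0.

1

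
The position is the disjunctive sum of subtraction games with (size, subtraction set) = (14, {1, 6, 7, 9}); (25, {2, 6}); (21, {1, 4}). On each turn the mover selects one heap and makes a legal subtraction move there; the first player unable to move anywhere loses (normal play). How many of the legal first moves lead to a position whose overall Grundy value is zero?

Heap A, S = {1, 6, 7, 9}:
G(0) = 0
G(1) = mex{0} = 1
G(2) = mex{1} = 0
G(3) = mex{0} = 1
G(4) = mex{1} = 0
G(5) = mex{0} = 1
G(6) = mex{1,0} = 2
G(7) = mex{2,1,0} = 3
G(8) = mex{3,0,1} = 2
G(9) = mex{2,1,0,0} = 3
G(10) = mex{3,0,1,1} = 2
G(11) = mex{2,1,0,0} = 3
G(12) = mex{3,2,1,1} = 0
G(13) = mex{0,3,2,0} = 1
G(14) = mex{1,2,3,1} = 0
G_A(14) = 0.
Heap B, S = {2, 6}:
n :  0  1  2  3  4  5  6  7  8  9 10 11 12 13 14 15 16 17 18 19 20 21 22 23 24 25
G :  0  0  1  1  0  0  1  1  0  0  1  1  0  0  1  1  0  0  1  1  0  0  1  1  0  0
G_B(25) = 0.
Heap C, S = {1, 4}:
n :  0  1  2  3  4  5  6  7  8  9 10 11 12 13 14 15 16 17 18 19 20 21
G :  0  1  0  1  2  0  1  0  1  2  0  1  0  1  2  0  1  0  1  2  0  1
G_C(21) = 1.
Combined Grundy value = 0 ⊕ 0 ⊕ 1 = 1.
A winning move leaves total XOR = 0, i.e. changes one component's Grundy value g to g ⊕ X where X is the current total.
Heap A: need g' = 0⊕1 = 1. Options: 14−1→G=1, 14−6→G=2, 14−7→G=3, 14−9→G=1. Hits: 2.
Heap B: need g' = 0⊕1 = 1. Options: 25−2→G=1, 25−6→G=1. Hits: 2.
Heap C: need g' = 1⊕1 = 0. Options: 21−1→G=0, 21−4→G=0. Hits: 2.

6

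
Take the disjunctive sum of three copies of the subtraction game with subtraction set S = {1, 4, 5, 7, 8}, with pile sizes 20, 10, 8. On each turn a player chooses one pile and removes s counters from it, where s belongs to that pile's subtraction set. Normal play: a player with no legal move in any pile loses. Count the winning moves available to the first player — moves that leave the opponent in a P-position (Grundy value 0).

All piles use S = {1, 4, 5, 7, 8}:
n :  0  1  2  3  4  5  6  7  8  9 10 11 12 13 14 15 16 17 18 19 20
G :  0  1  0  1  2  3  2  3  4  5  4  0  1  0  1  2  3  2  3  4  5
Pile A: G(20) = 5.
Pile B: G(10) = 4.
Pile C: G(8) = 4.
Combined Grundy value = 5 ⊕ 4 ⊕ 4 = 5.
A winning move leaves total XOR = 0, i.e. changes one component's Grundy value g to g ⊕ X where X is the current total.
Pile A: need g' = 5⊕5 = 0. Options: 20−1→G=4, 20−4→G=3, 20−5→G=2, 20−7→G=0, 20−8→G=1. Hits: 1.
Pile B: need g' = 4⊕5 = 1. Options: 10−1→G=5, 10−4→G=2, 10−5→G=3, 10−7→G=1, 10−8→G=0. Hits: 1.
Pile C: need g' = 4⊕5 = 1. Options: 8−1→G=3, 8−4→G=2, 8−5→G=1, 8−7→G=1, 8−8→G=0. Hits: 2.

4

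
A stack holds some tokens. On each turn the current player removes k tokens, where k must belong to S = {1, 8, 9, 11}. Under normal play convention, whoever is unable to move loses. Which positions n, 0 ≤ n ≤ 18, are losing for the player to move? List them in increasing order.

0, 2, 4, 6, 16, 18

G(0) = 0
G(1) = mex{0} = 1
G(2) = mex{1} = 0
G(3) = mex{0} = 1
G(4) = mex{1} = 0
G(5) = mex{0} = 1
G(6) = mex{1} = 0
G(7) = mex{0} = 1
G(8) = mex{1,0} = 2
G(9) = mex{2,1,0} = 3
G(10) = mex{3,0,1} = 2
G(11) = mex{2,1,0,0} = 3
G(12) = mex{3,0,1,1} = 2
G(13) = mex{2,1,0,0} = 3
G(14) = mex{3,0,1,1} = 2
G(15) = mex{2,1,0,0} = 3
G(16) = mex{3,2,1,1} = 0
G(17) = mex{0,3,2,0} = 1
G(18) = mex{1,2,3,1} = 0
P-positions are exactly the n with G(n) = 0.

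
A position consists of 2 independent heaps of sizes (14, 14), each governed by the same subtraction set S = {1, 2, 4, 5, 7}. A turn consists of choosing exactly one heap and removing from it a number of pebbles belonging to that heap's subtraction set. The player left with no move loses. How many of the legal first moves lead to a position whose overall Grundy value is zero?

0

All heaps use S = {1, 2, 4, 5, 7}:
G(0) = 0
G(1) = mex{0} = 1
G(2) = mex{1,0} = 2
G(3) = mex{2,1} = 0
G(4) = mex{0,2,0} = 1
G(5) = mex{1,0,1,0} = 2
G(6) = mex{2,1,2,1} = 0
G(7) = mex{0,2,0,2,0} = 1
G(8) = mex{1,0,1,0,1} = 2
G(9) = mex{2,1,2,1,2} = 0
G(10) = mex{0,2,0,2,0} = 1
G(11) = mex{1,0,1,0,1} = 2
G(12) = mex{2,1,2,1,2} = 0
G(13) = mex{0,2,0,2,0} = 1
G(14) = mex{1,0,1,0,1} = 2
Heap A: G(14) = 2.
Heap B: G(14) = 2.
Combined Grundy value = 2 ⊕ 2 = 0.
A winning move leaves total XOR = 0, i.e. changes one component's Grundy value g to g ⊕ X where X is the current total.
Heap A: target g' = 2⊕0 = 2, but every legal move changes the Grundy value (mex property), so 0 moves.
Heap B: target g' = 2⊕0 = 2, but every legal move changes the Grundy value (mex property), so 0 moves.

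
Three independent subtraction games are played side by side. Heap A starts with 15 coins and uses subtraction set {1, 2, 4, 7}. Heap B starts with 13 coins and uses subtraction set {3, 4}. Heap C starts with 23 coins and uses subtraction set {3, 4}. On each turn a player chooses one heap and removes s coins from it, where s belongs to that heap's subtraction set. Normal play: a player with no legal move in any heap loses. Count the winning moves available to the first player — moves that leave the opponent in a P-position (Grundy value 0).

5

Heap A, S = {1, 2, 4, 7}:
G(0) = 0
G(1) = mex{0} = 1
G(2) = mex{1,0} = 2
G(3) = mex{2,1} = 0
G(4) = mex{0,2,0} = 1
G(5) = mex{1,0,1} = 2
G(6) = mex{2,1,2} = 0
G(7) = mex{0,2,0,0} = 1
G(8) = mex{1,0,1,1} = 2
G(9) = mex{2,1,2,2} = 0
G(10) = mex{0,2,0,0} = 1
G(11) = mex{1,0,1,1} = 2
G(12) = mex{2,1,2,2} = 0
G(13) = mex{0,2,0,0} = 1
G(14) = mex{1,0,1,1} = 2
G(15) = mex{2,1,2,2} = 0
G_A(15) = 0.
Heap B, S = {3, 4}:
G(0) = 0
G(1) = mex{} = 0
G(2) = mex{} = 0
G(3) = mex{0} = 1
G(4) = mex{0,0} = 1
G(5) = mex{0,0} = 1
G(6) = mex{1,0} = 2
G(7) = mex{1,1} = 0
G(8) = mex{1,1} = 0
G(9) = mex{2,1} = 0
G(10) = mex{0,2} = 1
G(11) = mex{0,0} = 1
G(12) = mex{0,0} = 1
G(13) = mex{1,0} = 2
G_B(13) = 2.
Heap C, S = {3, 4}:
n :  0  1  2  3  4  5  6  7  8  9 10 11 12 13 14 15 16 17 18 19 20 21 22 23
G :  0  0  0  1  1  1  2  0  0  0  1  1  1  2  0  0  0  1  1  1  2  0  0  0
G_C(23) = 0.
Combined Grundy value = 0 ⊕ 2 ⊕ 0 = 2.
A winning move leaves total XOR = 0, i.e. changes one component's Grundy value g to g ⊕ X where X is the current total.
Heap A: need g' = 0⊕2 = 2. Options: 15−1→G=2, 15−2→G=1, 15−4→G=2, 15−7→G=2. Hits: 3.
Heap B: need g' = 2⊕2 = 0. Options: 13−3→G=1, 13−4→G=0. Hits: 1.
Heap C: need g' = 0⊕2 = 2. Options: 23−3→G=2, 23−4→G=1. Hits: 1.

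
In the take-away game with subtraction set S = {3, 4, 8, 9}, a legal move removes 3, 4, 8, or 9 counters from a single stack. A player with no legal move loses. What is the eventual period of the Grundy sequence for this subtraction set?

G(0) = 0
G(1) = mex{} = 0
G(2) = mex{} = 0
G(3) = mex{0} = 1
G(4) = mex{0,0} = 1
G(5) = mex{0,0} = 1
G(6) = mex{1,0} = 2
G(7) = mex{1,1} = 0
G(8) = mex{1,1,0} = 2
G(9) = mex{2,1,0,0} = 3
G(10) = mex{0,2,0,0} = 1
G(11) = mex{2,0,1,0} = 3
G(12) = mex{3,2,1,1} = 0
G(13) = mex{1,3,1,1} = 0
G(14) = mex{3,1,2,1} = 0
G(15) = mex{0,3,0,2} = 1
G(16) = mex{0,0,2,0} = 1
G(17) = mex{0,0,3,2} = 1
G(18) = mex{1,0,1,3} = 2
G(19) = mex{1,1,3,1} = 0
G(20) = mex{1,1,0,3} = 2
G(21) = mex{2,1,0,0} = 3
G(22) = mex{0,2,0,0} = 1
G(23) = mex{2,0,1,0} = 3
G(24) = mex{3,2,1,1} = 0
G(25) = mex{1,3,1,1} = 0
G(n+12) = G(n) holds for n = 0,…,8 (a full window of length max(S) = 9), so the sequence is purely periodic with period 12.

12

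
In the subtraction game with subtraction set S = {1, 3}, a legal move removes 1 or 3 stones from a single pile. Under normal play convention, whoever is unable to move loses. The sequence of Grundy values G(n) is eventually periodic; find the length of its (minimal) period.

2

n :  0  1  2  3  4  5  6  7  8  9 10 11 12 13 14
G :  0  1  0  1  0  1  0  1  0  1  0  1  0  1  0
G(n+2) = G(n) holds for n = 0,…,2 (a full window of length max(S) = 3), so the sequence is purely periodic with period 2.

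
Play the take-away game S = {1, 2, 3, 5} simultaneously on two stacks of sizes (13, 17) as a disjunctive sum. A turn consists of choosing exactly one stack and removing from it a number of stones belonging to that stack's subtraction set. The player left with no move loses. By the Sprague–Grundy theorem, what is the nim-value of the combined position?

All stacks use S = {1, 2, 3, 5}:
n :  0  1  2  3  4  5  6  7  8  9 10 11 12 13 14 15 16 17
G :  0  1  2  3  0  1  2  3  0  1  2  3  0  1  2  3  0  1
Stack A: G(13) = 1.
Stack B: G(17) = 1.
Combined Grundy value = 1 ⊕ 1 = 0.

0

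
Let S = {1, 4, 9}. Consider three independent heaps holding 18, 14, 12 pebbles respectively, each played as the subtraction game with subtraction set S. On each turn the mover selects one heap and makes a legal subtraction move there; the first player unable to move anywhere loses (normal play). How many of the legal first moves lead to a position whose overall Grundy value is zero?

All heaps use S = {1, 4, 9}:
n :  0  1  2  3  4  5  6  7  8  9 10 11 12 13 14 15 16 17 18
G :  0  1  0  1  2  0  1  0  1  2  0  1  0  1  2  0  1  0  1
Heap A: G(18) = 1.
Heap B: G(14) = 2.
Heap C: G(12) = 0.
Combined Grundy value = 1 ⊕ 2 ⊕ 0 = 3.
A winning move leaves total XOR = 0, i.e. changes one component's Grundy value g to g ⊕ X where X is the current total.
Heap A: need g' = 1⊕3 = 2. Options: 18−1→G=0, 18−4→G=2, 18−9→G=2. Hits: 2.
Heap B: need g' = 2⊕3 = 1. Options: 14−1→G=1, 14−4→G=0, 14−9→G=0. Hits: 1.
Heap C: need g' = 0⊕3 = 3. Options: 12−1→G=1, 12−4→G=1, 12−9→G=1. Hits: 0.

3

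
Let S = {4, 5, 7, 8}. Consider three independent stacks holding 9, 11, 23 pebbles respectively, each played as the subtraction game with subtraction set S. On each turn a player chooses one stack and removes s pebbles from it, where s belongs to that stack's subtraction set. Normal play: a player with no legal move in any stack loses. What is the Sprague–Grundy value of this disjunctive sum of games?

All stacks use S = {4, 5, 7, 8}:
n :  0  1  2  3  4  5  6  7  8  9 10 11 12 13 14 15 16 17 18 19 20 21 22 23
G :  0  0  0  0  1  1  1  1  2  2  2  2  0  0  0  0  1  1  1  1  2  2  2  2
Stack A: G(9) = 2.
Stack B: G(11) = 2.
Stack C: G(23) = 2.
Combined Grundy value = 2 ⊕ 2 ⊕ 2 = 2.

2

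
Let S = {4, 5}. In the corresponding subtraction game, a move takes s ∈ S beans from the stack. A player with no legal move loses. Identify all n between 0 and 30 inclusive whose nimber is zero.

G(0) = 0
G(1) = mex{} = 0
G(2) = mex{} = 0
G(3) = mex{} = 0
G(4) = mex{0} = 1
G(5) = mex{0,0} = 1
G(6) = mex{0,0} = 1
G(7) = mex{0,0} = 1
G(8) = mex{1,0} = 2
G(9) = mex{1,1} = 0
G(10) = mex{1,1} = 0
G(11) = mex{1,1} = 0
G(12) = mex{2,1} = 0
G(13) = mex{0,2} = 1
G(14) = mex{0,0} = 1
G(15) = mex{0,0} = 1
G(16) = mex{0,0} = 1
G(17) = mex{1,0} = 2
G(18) = mex{1,1} = 0
G(19) = mex{1,1} = 0
G(20) = mex{1,1} = 0
G(21) = mex{2,1} = 0
G(22) = mex{0,2} = 1
G(23) = mex{0,0} = 1
G(24) = mex{0,0} = 1
G(25) = mex{0,0} = 1
G(26) = mex{1,0} = 2
G(27) = mex{1,1} = 0
G(28) = mex{1,1} = 0
G(29) = mex{1,1} = 0
G(30) = mex{2,1} = 0
P-positions are exactly the n with G(n) = 0.

0, 1, 2, 3, 9, 10, 11, 12, 18, 19, 20, 21, 27, 28, 29, 30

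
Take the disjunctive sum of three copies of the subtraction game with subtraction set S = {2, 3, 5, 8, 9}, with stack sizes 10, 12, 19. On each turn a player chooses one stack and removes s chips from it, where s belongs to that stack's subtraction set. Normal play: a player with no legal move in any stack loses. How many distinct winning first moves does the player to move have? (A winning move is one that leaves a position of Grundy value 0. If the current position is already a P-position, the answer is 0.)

All stacks use S = {2, 3, 5, 8, 9}:
G(0) = 0
G(1) = mex{} = 0
G(2) = mex{0} = 1
G(3) = mex{0,0} = 1
G(4) = mex{1,0} = 2
G(5) = mex{1,1,0} = 2
G(6) = mex{2,1,0} = 3
G(7) = mex{2,2,1} = 0
G(8) = mex{3,2,1,0} = 4
G(9) = mex{0,3,2,0,0} = 1
G(10) = mex{4,0,2,1,0} = 3
G(11) = mex{1,4,3,1,1} = 0
G(12) = mex{3,1,0,2,1} = 4
G(13) = mex{0,3,4,2,2} = 1
G(14) = mex{4,0,1,3,2} = 5
G(15) = mex{1,4,3,0,3} = 2
G(16) = mex{5,1,0,4,0} = 2
G(17) = mex{2,5,4,1,4} = 0
G(18) = mex{2,2,1,3,1} = 0
G(19) = mex{0,2,5,0,3} = 1
Stack A: G(10) = 3.
Stack B: G(12) = 4.
Stack C: G(19) = 1.
Combined Grundy value = 3 ⊕ 4 ⊕ 1 = 6.
A winning move leaves total XOR = 0, i.e. changes one component's Grundy value g to g ⊕ X where X is the current total.
Stack A: need g' = 3⊕6 = 5. Options: 10−2→G=4, 10−3→G=0, 10−5→G=2, 10−8→G=1, 10−9→G=0. Hits: 0.
Stack B: need g' = 4⊕6 = 2. Options: 12−2→G=3, 12−3→G=1, 12−5→G=0, 12−8→G=2, 12−9→G=1. Hits: 1.
Stack C: need g' = 1⊕6 = 7. Options: 19−2→G=0, 19−3→G=2, 19−5→G=5, 19−8→G=0, 19−9→G=3. Hits: 0.

1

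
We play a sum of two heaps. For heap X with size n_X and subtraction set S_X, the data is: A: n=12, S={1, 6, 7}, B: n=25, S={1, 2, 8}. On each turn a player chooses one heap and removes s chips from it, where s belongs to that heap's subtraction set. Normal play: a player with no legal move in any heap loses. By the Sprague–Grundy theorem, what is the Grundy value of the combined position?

1

Heap A, S = {1, 6, 7}:
n :  0  1  2  3  4  5  6  7  8  9 10 11 12
G :  0  1  0  1  0  1  2  3  2  3  2  3  0
G_A(12) = 0.
Heap B, S = {1, 2, 8}:
n :  0  1  2  3  4  5  6  7  8  9 10 11 12 13 14 15 16 17 18 19 20 21 22 23 24 25
G :  0  1  2  0  1  2  0  1  2  0  1  2  0  1  2  0  1  2  0  1  2  0  1  2  0  1
G_B(25) = 1.
Combined Grundy value = 0 ⊕ 1 = 1.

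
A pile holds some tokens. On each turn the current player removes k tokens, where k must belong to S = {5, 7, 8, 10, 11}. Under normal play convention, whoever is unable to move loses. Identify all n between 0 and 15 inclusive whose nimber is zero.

G(0) = 0
G(1) = mex{} = 0
G(2) = mex{} = 0
G(3) = mex{} = 0
G(4) = mex{} = 0
G(5) = mex{0} = 1
G(6) = mex{0} = 1
G(7) = mex{0,0} = 1
G(8) = mex{0,0,0} = 1
G(9) = mex{0,0,0} = 1
G(10) = mex{1,0,0,0} = 2
G(11) = mex{1,0,0,0,0} = 2
G(12) = mex{1,1,0,0,0} = 2
G(13) = mex{1,1,1,0,0} = 2
G(14) = mex{1,1,1,0,0} = 2
G(15) = mex{2,1,1,1,0} = 3
P-positions are exactly the n with G(n) = 0.

0, 1, 2, 3, 4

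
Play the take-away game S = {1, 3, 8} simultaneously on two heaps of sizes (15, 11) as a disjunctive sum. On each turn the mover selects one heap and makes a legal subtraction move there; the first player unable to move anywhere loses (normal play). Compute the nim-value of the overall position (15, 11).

0

All heaps use S = {1, 3, 8}:
G(0) = 0
G(1) = mex{0} = 1
G(2) = mex{1} = 0
G(3) = mex{0,0} = 1
G(4) = mex{1,1} = 0
G(5) = mex{0,0} = 1
G(6) = mex{1,1} = 0
G(7) = mex{0,0} = 1
G(8) = mex{1,1,0} = 2
G(9) = mex{2,0,1} = 3
G(10) = mex{3,1,0} = 2
G(11) = mex{2,2,1} = 0
G(12) = mex{0,3,0} = 1
G(13) = mex{1,2,1} = 0
G(14) = mex{0,0,0} = 1
G(15) = mex{1,1,1} = 0
Heap A: G(15) = 0.
Heap B: G(11) = 0.
Combined Grundy value = 0 ⊕ 0 = 0.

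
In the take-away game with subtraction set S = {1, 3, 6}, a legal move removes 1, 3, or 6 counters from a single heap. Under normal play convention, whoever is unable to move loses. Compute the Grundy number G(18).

G(0) = 0
G(1) = mex{0} = 1
G(2) = mex{1} = 0
G(3) = mex{0,0} = 1
G(4) = mex{1,1} = 0
G(5) = mex{0,0} = 1
G(6) = mex{1,1,0} = 2
G(7) = mex{2,0,1} = 3
G(8) = mex{3,1,0} = 2
G(9) = mex{2,2,1} = 0
G(10) = mex{0,3,0} = 1
G(11) = mex{1,2,1} = 0
G(12) = mex{0,0,2} = 1
G(13) = mex{1,1,3} = 0
G(14) = mex{0,0,2} = 1
G(15) = mex{1,1,0} = 2
G(16) = mex{2,0,1} = 3
G(17) = mex{3,1,0} = 2
G(18) = mex{2,2,1} = 0

0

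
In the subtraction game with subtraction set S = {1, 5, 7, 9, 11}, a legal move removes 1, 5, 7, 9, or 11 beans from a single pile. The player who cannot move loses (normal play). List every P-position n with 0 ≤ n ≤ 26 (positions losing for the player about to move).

n :  0  1  2  3  4  5  6  7  8  9 10 11 12 13 14 15 16 17 18 19 20 21 22 23 24 25 26
G :  0  1  0  1  0  1  0  1  0  1  0  1  0  1  0  1  0  1  0  1  0  1  0  1  0  1  0
P-positions are exactly the n with G(n) = 0.

0, 2, 4, 6, 8, 10, 12, 14, 16, 18, 20, 22, 24, 26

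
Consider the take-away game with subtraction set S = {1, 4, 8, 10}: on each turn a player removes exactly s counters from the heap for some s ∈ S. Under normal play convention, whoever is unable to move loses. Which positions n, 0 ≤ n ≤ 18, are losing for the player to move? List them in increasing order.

0, 2, 5, 7, 14, 16

G(0) = 0
G(1) = mex{0} = 1
G(2) = mex{1} = 0
G(3) = mex{0} = 1
G(4) = mex{1,0} = 2
G(5) = mex{2,1} = 0
G(6) = mex{0,0} = 1
G(7) = mex{1,1} = 0
G(8) = mex{0,2,0} = 1
G(9) = mex{1,0,1} = 2
G(10) = mex{2,1,0,0} = 3
G(11) = mex{3,0,1,1} = 2
G(12) = mex{2,1,2,0} = 3
G(13) = mex{3,2,0,1} = 4
G(14) = mex{4,3,1,2} = 0
G(15) = mex{0,2,0,0} = 1
G(16) = mex{1,3,1,1} = 0
G(17) = mex{0,4,2,0} = 1
G(18) = mex{1,0,3,1} = 2
P-positions are exactly the n with G(n) = 0.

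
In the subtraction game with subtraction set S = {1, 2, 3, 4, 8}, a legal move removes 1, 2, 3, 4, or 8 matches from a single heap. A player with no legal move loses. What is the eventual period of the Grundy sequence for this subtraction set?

5

n :  0  1  2  3  4  5  6  7  8  9 10 11 12 13 14
G :  0  1  2  3  4  0  1  2  3  4  0  1  2  3  4
G(n+5) = G(n) holds for n = 0,…,7 (a full window of length max(S) = 8), so the sequence is purely periodic with period 5.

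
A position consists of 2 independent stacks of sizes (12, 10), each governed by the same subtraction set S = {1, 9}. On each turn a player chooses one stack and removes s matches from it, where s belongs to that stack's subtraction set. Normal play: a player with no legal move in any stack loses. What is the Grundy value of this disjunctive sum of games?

All stacks use S = {1, 9}:
G(0) = 0
G(1) = mex{0} = 1
G(2) = mex{1} = 0
G(3) = mex{0} = 1
G(4) = mex{1} = 0
G(5) = mex{0} = 1
G(6) = mex{1} = 0
G(7) = mex{0} = 1
G(8) = mex{1} = 0
G(9) = mex{0,0} = 1
G(10) = mex{1,1} = 0
G(11) = mex{0,0} = 1
G(12) = mex{1,1} = 0
Stack A: G(12) = 0.
Stack B: G(10) = 0.
Combined Grundy value = 0 ⊕ 0 = 0.

0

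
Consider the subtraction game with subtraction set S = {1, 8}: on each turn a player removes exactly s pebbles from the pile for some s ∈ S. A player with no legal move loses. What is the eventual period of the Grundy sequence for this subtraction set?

G(0) = 0
G(1) = mex{0} = 1
G(2) = mex{1} = 0
G(3) = mex{0} = 1
G(4) = mex{1} = 0
G(5) = mex{0} = 1
G(6) = mex{1} = 0
G(7) = mex{0} = 1
G(8) = mex{1,0} = 2
G(9) = mex{2,1} = 0
G(10) = mex{0,0} = 1
G(11) = mex{1,1} = 0
G(12) = mex{0,0} = 1
G(13) = mex{1,1} = 0
G(14) = mex{0,0} = 1
G(15) = mex{1,1} = 0
G(16) = mex{0,2} = 1
G(17) = mex{1,0} = 2
G(18) = mex{2,1} = 0
G(19) = mex{0,0} = 1
G(n+9) = G(n) holds for n = 0,…,7 (a full window of length max(S) = 8), so the sequence is purely periodic with period 9.

9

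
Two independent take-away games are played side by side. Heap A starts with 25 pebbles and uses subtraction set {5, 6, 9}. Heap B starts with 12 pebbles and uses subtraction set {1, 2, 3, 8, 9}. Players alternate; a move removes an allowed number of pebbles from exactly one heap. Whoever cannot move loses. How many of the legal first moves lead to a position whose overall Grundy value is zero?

Heap A, S = {5, 6, 9}:
G(0) = 0
G(1) = mex{} = 0
G(2) = mex{} = 0
G(3) = mex{} = 0
G(4) = mex{} = 0
G(5) = mex{0} = 1
G(6) = mex{0,0} = 1
G(7) = mex{0,0} = 1
G(8) = mex{0,0} = 1
G(9) = mex{0,0,0} = 1
G(10) = mex{1,0,0} = 2
G(11) = mex{1,1,0} = 2
G(12) = mex{1,1,0} = 2
G(13) = mex{1,1,0} = 2
G(14) = mex{1,1,1} = 0
G(15) = mex{2,1,1} = 0
G(16) = mex{2,2,1} = 0
G(17) = mex{2,2,1} = 0
G(18) = mex{2,2,1} = 0
G(19) = mex{0,2,2} = 1
G(20) = mex{0,0,2} = 1
G(21) = mex{0,0,2} = 1
G(22) = mex{0,0,2} = 1
G(23) = mex{0,0,0} = 1
G(24) = mex{1,0,0} = 2
G(25) = mex{1,1,0} = 2
G_A(25) = 2.
Heap B, S = {1, 2, 3, 8, 9}:
n :  0  1  2  3  4  5  6  7  8  9 10 11 12
G :  0  1  2  3  0  1  2  3  4  5  0  1  2
G_B(12) = 2.
Combined Grundy value = 2 ⊕ 2 = 0.
A winning move leaves total XOR = 0, i.e. changes one component's Grundy value g to g ⊕ X where X is the current total.
Heap A: target g' = 2⊕0 = 2, but every legal move changes the Grundy value (mex property), so 0 moves.
Heap B: target g' = 2⊕0 = 2, but every legal move changes the Grundy value (mex property), so 0 moves.

0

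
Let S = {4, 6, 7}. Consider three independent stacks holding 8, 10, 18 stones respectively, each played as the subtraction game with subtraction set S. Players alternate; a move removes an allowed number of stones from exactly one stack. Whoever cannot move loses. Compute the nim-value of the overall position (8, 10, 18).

1

All stacks use S = {4, 6, 7}:
G(0) = 0
G(1) = mex{} = 0
G(2) = mex{} = 0
G(3) = mex{} = 0
G(4) = mex{0} = 1
G(5) = mex{0} = 1
G(6) = mex{0,0} = 1
G(7) = mex{0,0,0} = 1
G(8) = mex{1,0,0} = 2
G(9) = mex{1,0,0} = 2
G(10) = mex{1,1,0} = 2
G(11) = mex{1,1,1} = 0
G(12) = mex{2,1,1} = 0
G(13) = mex{2,1,1} = 0
G(14) = mex{2,2,1} = 0
G(15) = mex{0,2,2} = 1
G(16) = mex{0,2,2} = 1
G(17) = mex{0,0,2} = 1
G(18) = mex{0,0,0} = 1
Stack A: G(8) = 2.
Stack B: G(10) = 2.
Stack C: G(18) = 1.
Combined Grundy value = 2 ⊕ 2 ⊕ 1 = 1.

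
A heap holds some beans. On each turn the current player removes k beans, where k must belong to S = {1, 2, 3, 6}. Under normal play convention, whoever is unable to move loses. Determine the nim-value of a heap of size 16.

G(0) = 0
G(1) = mex{0} = 1
G(2) = mex{1,0} = 2
G(3) = mex{2,1,0} = 3
G(4) = mex{3,2,1} = 0
G(5) = mex{0,3,2} = 1
G(6) = mex{1,0,3,0} = 2
G(7) = mex{2,1,0,1} = 3
G(8) = mex{3,2,1,2} = 0
G(9) = mex{0,3,2,3} = 1
G(10) = mex{1,0,3,0} = 2
G(11) = mex{2,1,0,1} = 3
G(12) = mex{3,2,1,2} = 0
G(13) = mex{0,3,2,3} = 1
G(14) = mex{1,0,3,0} = 2
G(15) = mex{2,1,0,1} = 3
G(16) = mex{3,2,1,2} = 0

0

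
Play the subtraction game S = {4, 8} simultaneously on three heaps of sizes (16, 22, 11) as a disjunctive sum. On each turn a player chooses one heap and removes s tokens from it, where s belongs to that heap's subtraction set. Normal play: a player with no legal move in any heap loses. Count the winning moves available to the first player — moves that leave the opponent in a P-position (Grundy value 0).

1

All heaps use S = {4, 8}:
G(0) = 0
G(1) = mex{} = 0
G(2) = mex{} = 0
G(3) = mex{} = 0
G(4) = mex{0} = 1
G(5) = mex{0} = 1
G(6) = mex{0} = 1
G(7) = mex{0} = 1
G(8) = mex{1,0} = 2
G(9) = mex{1,0} = 2
G(10) = mex{1,0} = 2
G(11) = mex{1,0} = 2
G(12) = mex{2,1} = 0
G(13) = mex{2,1} = 0
G(14) = mex{2,1} = 0
G(15) = mex{2,1} = 0
G(16) = mex{0,2} = 1
G(17) = mex{0,2} = 1
G(18) = mex{0,2} = 1
G(19) = mex{0,2} = 1
G(20) = mex{1,0} = 2
G(21) = mex{1,0} = 2
G(22) = mex{1,0} = 2
Heap A: G(16) = 1.
Heap B: G(22) = 2.
Heap C: G(11) = 2.
Combined Grundy value = 1 ⊕ 2 ⊕ 2 = 1.
A winning move leaves total XOR = 0, i.e. changes one component's Grundy value g to g ⊕ X where X is the current total.
Heap A: need g' = 1⊕1 = 0. Options: 16−4→G=0, 16−8→G=2. Hits: 1.
Heap B: need g' = 2⊕1 = 3. Options: 22−4→G=1, 22−8→G=0. Hits: 0.
Heap C: need g' = 2⊕1 = 3. Options: 11−4→G=1, 11−8→G=0. Hits: 0.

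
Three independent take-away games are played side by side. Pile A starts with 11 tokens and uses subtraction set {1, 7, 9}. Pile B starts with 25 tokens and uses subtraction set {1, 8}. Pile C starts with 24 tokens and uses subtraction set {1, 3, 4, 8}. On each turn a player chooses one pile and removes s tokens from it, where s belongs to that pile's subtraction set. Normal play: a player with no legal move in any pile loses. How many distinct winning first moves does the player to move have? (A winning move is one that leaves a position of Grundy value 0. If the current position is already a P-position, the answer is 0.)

Pile A, S = {1, 7, 9}:
G(0) = 0
G(1) = mex{0} = 1
G(2) = mex{1} = 0
G(3) = mex{0} = 1
G(4) = mex{1} = 0
G(5) = mex{0} = 1
G(6) = mex{1} = 0
G(7) = mex{0,0} = 1
G(8) = mex{1,1} = 0
G(9) = mex{0,0,0} = 1
G(10) = mex{1,1,1} = 0
G(11) = mex{0,0,0} = 1
G_A(11) = 1.
Pile B, S = {1, 8}:
G(0) = 0
G(1) = mex{0} = 1
G(2) = mex{1} = 0
G(3) = mex{0} = 1
G(4) = mex{1} = 0
G(5) = mex{0} = 1
G(6) = mex{1} = 0
G(7) = mex{0} = 1
G(8) = mex{1,0} = 2
G(9) = mex{2,1} = 0
G(10) = mex{0,0} = 1
G(11) = mex{1,1} = 0
G(12) = mex{0,0} = 1
G(13) = mex{1,1} = 0
G(14) = mex{0,0} = 1
G(15) = mex{1,1} = 0
G(16) = mex{0,2} = 1
G(17) = mex{1,0} = 2
G(18) = mex{2,1} = 0
G(19) = mex{0,0} = 1
G(20) = mex{1,1} = 0
G(21) = mex{0,0} = 1
G(22) = mex{1,1} = 0
G(23) = mex{0,0} = 1
G(24) = mex{1,1} = 0
G(25) = mex{0,2} = 1
G_B(25) = 1.
Pile C, S = {1, 3, 4, 8}:
G(0) = 0
G(1) = mex{0} = 1
G(2) = mex{1} = 0
G(3) = mex{0,0} = 1
G(4) = mex{1,1,0} = 2
G(5) = mex{2,0,1} = 3
G(6) = mex{3,1,0} = 2
G(7) = mex{2,2,1} = 0
G(8) = mex{0,3,2,0} = 1
G(9) = mex{1,2,3,1} = 0
G(10) = mex{0,0,2,0} = 1
G(11) = mex{1,1,0,1} = 2
G(12) = mex{2,0,1,2} = 3
G(13) = mex{3,1,0,3} = 2
G(14) = mex{2,2,1,2} = 0
G(15) = mex{0,3,2,0} = 1
G(16) = mex{1,2,3,1} = 0
G(17) = mex{0,0,2,0} = 1
G(18) = mex{1,1,0,1} = 2
G(19) = mex{2,0,1,2} = 3
G(20) = mex{3,1,0,3} = 2
G(21) = mex{2,2,1,2} = 0
G(22) = mex{0,3,2,0} = 1
G(23) = mex{1,2,3,1} = 0
G(24) = mex{0,0,2,0} = 1
G_C(24) = 1.
Combined Grundy value = 1 ⊕ 1 ⊕ 1 = 1.
A winning move leaves total XOR = 0, i.e. changes one component's Grundy value g to g ⊕ X where X is the current total.
Pile A: need g' = 1⊕1 = 0. Options: 11−1→G=0, 11−7→G=0, 11−9→G=0. Hits: 3.
Pile B: need g' = 1⊕1 = 0. Options: 25−1→G=0, 25−8→G=2. Hits: 1.
Pile C: need g' = 1⊕1 = 0. Options: 24−1→G=0, 24−3→G=0, 24−4→G=2, 24−8→G=0. Hits: 3.

7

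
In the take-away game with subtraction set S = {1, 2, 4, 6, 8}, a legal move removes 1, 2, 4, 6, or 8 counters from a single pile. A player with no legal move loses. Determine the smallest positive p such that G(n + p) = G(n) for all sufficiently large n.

10

n :  0  1  2  3  4  5  6  7  8  9 10 11 12 13 14 15 16 17 18 19 20 21
G :  0  1  2  0  1  2  3  4  5  3  0  1  2  0  1  2  3  4  5  3  0  1
G(n+10) = G(n) holds for n = 0,…,7 (a full window of length max(S) = 8), so the sequence is purely periodic with period 10.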